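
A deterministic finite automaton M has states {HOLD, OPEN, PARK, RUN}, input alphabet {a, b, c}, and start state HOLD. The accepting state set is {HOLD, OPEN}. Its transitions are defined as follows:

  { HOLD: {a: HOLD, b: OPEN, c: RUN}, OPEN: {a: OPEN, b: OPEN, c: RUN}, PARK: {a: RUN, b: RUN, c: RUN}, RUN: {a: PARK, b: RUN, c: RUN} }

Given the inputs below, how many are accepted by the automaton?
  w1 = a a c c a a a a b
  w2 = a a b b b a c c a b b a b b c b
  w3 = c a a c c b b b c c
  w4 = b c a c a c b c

0

w1: Trace: HOLD -a-> HOLD -a-> HOLD -c-> RUN -c-> RUN -a-> PARK -a-> RUN -a-> PARK -a-> RUN -b-> RUN  → end RUN, rejected
w2: Trace: HOLD -a-> HOLD -a-> HOLD -b-> OPEN -b-> OPEN -b-> OPEN -a-> OPEN -c-> RUN -c-> RUN -a-> PARK -b-> RUN -b-> RUN -a-> PARK -b-> RUN -b-> RUN -c-> RUN -b-> RUN  → end RUN, rejected
w3: Trace: HOLD -c-> RUN -a-> PARK -a-> RUN -c-> RUN -c-> RUN -b-> RUN -b-> RUN -b-> RUN -c-> RUN -c-> RUN  → end RUN, rejected
w4: Trace: HOLD -b-> OPEN -c-> RUN -a-> PARK -c-> RUN -a-> PARK -c-> RUN -b-> RUN -c-> RUN  → end RUN, rejected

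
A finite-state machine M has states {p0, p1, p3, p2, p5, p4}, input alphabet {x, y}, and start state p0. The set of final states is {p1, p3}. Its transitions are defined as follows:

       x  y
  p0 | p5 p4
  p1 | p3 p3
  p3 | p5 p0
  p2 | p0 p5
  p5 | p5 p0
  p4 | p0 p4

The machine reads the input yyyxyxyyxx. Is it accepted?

Trace: p0 -y-> p4 -y-> p4 -y-> p4 -x-> p0 -y-> p4 -x-> p0 -y-> p4 -y-> p4 -x-> p0 -x-> p5
End state p5 is not accepting.

No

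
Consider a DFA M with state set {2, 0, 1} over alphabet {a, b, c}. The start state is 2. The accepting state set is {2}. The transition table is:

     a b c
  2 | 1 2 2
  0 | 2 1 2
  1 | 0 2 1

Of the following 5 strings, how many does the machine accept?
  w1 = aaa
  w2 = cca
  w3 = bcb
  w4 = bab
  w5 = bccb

4

w1: 2 → 1 → 0 → 2  → end 2, accepted
w2: 2 → 2 → 2 → 1  → end 1, rejected
w3: 2 → 2 → 2 → 2  → end 2, accepted
w4: 2 → 2 → 1 → 2  → end 2, accepted
w5: 2 → 2 → 2 → 2 → 2  → end 2, accepted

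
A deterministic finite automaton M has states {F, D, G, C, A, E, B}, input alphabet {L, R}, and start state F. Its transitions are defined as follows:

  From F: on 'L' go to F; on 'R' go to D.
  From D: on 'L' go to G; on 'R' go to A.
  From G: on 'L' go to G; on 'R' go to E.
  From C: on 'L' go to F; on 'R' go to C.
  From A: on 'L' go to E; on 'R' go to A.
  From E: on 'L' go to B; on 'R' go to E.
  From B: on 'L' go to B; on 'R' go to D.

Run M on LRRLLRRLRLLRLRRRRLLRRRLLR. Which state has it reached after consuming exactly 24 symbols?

F → F → D → A → E → B → D → A → E → E → B → B → D → G → E → E → E → E → B → B → D → A → A → E → B
After 24 symbols: B.

B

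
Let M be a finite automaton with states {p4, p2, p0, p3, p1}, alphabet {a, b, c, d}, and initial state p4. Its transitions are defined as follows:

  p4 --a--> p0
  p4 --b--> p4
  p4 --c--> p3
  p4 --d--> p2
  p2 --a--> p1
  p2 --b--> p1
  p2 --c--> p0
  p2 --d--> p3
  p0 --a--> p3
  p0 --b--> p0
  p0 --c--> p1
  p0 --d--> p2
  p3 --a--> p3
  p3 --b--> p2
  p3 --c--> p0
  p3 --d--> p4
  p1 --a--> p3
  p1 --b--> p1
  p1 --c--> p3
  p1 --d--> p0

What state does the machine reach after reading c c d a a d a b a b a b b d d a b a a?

Trace: p4 -c-> p3 -c-> p0 -d-> p2 -a-> p1 -a-> p3 -d-> p4 -a-> p0 -b-> p0 -a-> p3 -b-> p2 -a-> p1 -b-> p1 -b-> p1 -d-> p0 -d-> p2 -a-> p1 -b-> p1 -a-> p3 -a-> p3

p3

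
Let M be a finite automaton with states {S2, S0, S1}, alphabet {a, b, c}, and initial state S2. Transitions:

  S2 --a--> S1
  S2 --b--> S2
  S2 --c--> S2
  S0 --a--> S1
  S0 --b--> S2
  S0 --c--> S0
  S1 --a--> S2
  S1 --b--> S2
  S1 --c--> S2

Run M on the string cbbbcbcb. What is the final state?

S2

S2 → S2 → S2 → S2 → S2 → S2 → S2 → S2 → S2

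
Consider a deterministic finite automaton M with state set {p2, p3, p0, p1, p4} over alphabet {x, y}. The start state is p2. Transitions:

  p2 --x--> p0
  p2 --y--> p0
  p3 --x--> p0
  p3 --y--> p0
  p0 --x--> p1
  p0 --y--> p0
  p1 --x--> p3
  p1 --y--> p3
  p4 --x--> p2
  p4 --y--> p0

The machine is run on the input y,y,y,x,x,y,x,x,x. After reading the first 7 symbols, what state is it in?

p1

Trace: p2 -y-> p0 -y-> p0 -y-> p0 -x-> p1 -x-> p3 -y-> p0 -x-> p1
After 7 symbols: p1.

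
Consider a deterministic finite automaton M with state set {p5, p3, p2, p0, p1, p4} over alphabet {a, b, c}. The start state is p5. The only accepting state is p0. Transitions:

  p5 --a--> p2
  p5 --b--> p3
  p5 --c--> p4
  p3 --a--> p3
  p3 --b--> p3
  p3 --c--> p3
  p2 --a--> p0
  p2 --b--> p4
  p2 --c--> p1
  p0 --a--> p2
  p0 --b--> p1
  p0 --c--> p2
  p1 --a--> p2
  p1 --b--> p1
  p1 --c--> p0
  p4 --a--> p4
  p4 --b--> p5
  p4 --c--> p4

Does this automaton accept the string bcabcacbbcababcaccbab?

No

start at p5
read 'b': p5 → p3
read 'c': p3 → p3
read 'a': p3 → p3
read 'b': p3 → p3
read 'c': p3 → p3
read 'a': p3 → p3
read 'c': p3 → p3
read 'b': p3 → p3
read 'b': p3 → p3
read 'c': p3 → p3
read 'a': p3 → p3
read 'b': p3 → p3
read 'a': p3 → p3
read 'b': p3 → p3
read 'c': p3 → p3
read 'a': p3 → p3
read 'c': p3 → p3
read 'c': p3 → p3
read 'b': p3 → p3
read 'a': p3 → p3
read 'b': p3 → p3
End state p3 is not accepting.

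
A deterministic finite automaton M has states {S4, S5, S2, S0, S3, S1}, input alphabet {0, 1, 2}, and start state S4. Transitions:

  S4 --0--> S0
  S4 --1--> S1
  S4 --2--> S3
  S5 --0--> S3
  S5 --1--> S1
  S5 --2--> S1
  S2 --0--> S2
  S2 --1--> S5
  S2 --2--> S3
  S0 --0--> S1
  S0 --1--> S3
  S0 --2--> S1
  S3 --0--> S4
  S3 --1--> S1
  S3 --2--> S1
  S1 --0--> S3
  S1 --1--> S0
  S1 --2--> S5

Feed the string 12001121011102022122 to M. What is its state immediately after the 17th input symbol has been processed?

Trace: S4 -1-> S1 -2-> S5 -0-> S3 -0-> S4 -1-> S1 -1-> S0 -2-> S1 -1-> S0 -0-> S1 -1-> S0 -1-> S3 -1-> S1 -0-> S3 -2-> S1 -0-> S3 -2-> S1 -2-> S5
After 17 symbols: S5.

S5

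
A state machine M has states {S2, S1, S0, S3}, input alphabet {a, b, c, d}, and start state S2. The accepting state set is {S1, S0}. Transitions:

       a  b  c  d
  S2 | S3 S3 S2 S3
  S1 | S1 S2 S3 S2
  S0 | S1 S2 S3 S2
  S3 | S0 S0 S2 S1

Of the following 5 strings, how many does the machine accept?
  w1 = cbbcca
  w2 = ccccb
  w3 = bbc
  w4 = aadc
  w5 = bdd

w1: Trace: S2 -c-> S2 -b-> S3 -b-> S0 -c-> S3 -c-> S2 -a-> S3  → end S3, rejected
w2: Trace: S2 -c-> S2 -c-> S2 -c-> S2 -c-> S2 -b-> S3  → end S3, rejected
w3: Trace: S2 -b-> S3 -b-> S0 -c-> S3  → end S3, rejected
w4: Trace: S2 -a-> S3 -a-> S0 -d-> S2 -c-> S2  → end S2, rejected
w5: Trace: S2 -b-> S3 -d-> S1 -d-> S2  → end S2, rejected

0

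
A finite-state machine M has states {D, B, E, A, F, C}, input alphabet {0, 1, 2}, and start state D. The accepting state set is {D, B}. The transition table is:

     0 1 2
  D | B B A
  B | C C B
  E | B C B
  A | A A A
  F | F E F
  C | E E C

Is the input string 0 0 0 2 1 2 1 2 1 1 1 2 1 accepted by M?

No

D → B → C → E → B → C → C → E → B → C → E → C → C → E
End state E is not accepting.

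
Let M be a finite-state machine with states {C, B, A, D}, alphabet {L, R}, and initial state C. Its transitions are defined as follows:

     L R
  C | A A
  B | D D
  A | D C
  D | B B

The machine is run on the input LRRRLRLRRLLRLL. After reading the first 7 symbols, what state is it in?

C → A → C → A → C → A → C → A
After 7 symbols: A.

A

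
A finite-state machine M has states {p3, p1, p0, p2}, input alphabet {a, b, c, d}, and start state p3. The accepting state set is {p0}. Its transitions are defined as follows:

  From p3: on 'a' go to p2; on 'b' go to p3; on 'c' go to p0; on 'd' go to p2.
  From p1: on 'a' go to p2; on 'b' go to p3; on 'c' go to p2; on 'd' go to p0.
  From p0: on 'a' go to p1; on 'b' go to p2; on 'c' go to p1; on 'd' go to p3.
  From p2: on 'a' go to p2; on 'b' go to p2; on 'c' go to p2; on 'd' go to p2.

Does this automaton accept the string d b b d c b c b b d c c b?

start at p3
read 'd': p3 → p2
read 'b': p2 → p2
read 'b': p2 → p2
read 'd': p2 → p2
read 'c': p2 → p2
read 'b': p2 → p2
read 'c': p2 → p2
read 'b': p2 → p2
read 'b': p2 → p2
read 'd': p2 → p2
read 'c': p2 → p2
read 'c': p2 → p2
read 'b': p2 → p2
End state p2 is not accepting.

No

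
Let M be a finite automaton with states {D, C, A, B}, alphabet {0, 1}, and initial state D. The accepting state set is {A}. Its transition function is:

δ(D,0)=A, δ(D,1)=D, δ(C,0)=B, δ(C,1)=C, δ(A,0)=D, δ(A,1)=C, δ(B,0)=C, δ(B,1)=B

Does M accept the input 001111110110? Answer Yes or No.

D → A → D → D → D → D → D → D → D → A → C → C → B
End state B is not accepting.

No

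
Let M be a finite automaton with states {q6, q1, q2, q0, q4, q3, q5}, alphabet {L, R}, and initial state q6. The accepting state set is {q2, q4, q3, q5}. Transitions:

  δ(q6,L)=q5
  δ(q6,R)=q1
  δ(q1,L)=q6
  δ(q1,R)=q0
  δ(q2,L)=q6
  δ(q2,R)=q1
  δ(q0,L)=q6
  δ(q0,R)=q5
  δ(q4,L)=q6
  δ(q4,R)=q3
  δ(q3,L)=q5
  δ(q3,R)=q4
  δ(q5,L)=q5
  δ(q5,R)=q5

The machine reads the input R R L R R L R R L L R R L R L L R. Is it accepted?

q6 → q1 → q0 → q6 → q1 → q0 → q6 → q1 → q0 → q6 → q5 → q5 → q5 → q5 → q5 → q5 → q5 → q5
End state q5 is accepting.

Yes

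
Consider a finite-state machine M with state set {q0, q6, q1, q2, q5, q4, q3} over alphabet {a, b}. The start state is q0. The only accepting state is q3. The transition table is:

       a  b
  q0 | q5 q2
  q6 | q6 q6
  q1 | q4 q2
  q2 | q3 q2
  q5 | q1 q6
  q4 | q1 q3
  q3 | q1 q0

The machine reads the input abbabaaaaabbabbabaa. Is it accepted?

Trace: q0 -a-> q5 -b-> q6 -b-> q6 -a-> q6 -b-> q6 -a-> q6 -a-> q6 -a-> q6 -a-> q6 -a-> q6 -b-> q6 -b-> q6 -a-> q6 -b-> q6 -b-> q6 -a-> q6 -b-> q6 -a-> q6 -a-> q6
End state q6 is not accepting.

No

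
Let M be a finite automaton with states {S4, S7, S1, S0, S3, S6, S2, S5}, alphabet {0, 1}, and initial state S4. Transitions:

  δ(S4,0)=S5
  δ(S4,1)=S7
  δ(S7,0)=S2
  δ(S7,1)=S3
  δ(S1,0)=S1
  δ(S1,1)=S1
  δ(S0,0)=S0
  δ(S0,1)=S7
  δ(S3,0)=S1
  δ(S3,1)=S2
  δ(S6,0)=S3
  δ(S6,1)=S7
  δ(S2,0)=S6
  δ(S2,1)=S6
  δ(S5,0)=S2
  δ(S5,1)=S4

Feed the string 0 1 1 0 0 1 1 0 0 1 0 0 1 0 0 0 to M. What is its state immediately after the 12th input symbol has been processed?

Trace: S4 -0-> S5 -1-> S4 -1-> S7 -0-> S2 -0-> S6 -1-> S7 -1-> S3 -0-> S1 -0-> S1 -1-> S1 -0-> S1 -0-> S1
After 12 symbols: S1.

S1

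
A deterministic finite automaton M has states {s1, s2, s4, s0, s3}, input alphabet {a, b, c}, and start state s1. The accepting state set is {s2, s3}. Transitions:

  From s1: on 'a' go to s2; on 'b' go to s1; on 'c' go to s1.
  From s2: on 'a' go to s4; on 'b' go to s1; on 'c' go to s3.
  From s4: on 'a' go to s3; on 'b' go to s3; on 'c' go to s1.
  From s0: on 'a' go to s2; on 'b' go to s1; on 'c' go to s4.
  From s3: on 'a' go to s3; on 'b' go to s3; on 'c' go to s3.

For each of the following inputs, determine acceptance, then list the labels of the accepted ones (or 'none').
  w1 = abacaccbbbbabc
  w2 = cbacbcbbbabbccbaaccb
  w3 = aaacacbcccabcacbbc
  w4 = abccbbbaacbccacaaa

w1, w2, w3, w4

w1: s1 → s2 → s1 → s2 → s3 → s3 → s3 → s3 → s3 → s3 → s3 → s3 → s3 → s3 → s3  → end s3, accepted
w2: s1 → s1 → s1 → s2 → s3 → s3 → s3 → s3 → s3 → s3 → s3 → s3 → s3 → s3 → s3 → s3 → s3 → s3 → s3 → s3 → s3  → end s3, accepted
w3: s1 → s2 → s4 → s3 → s3 → s3 → s3 → s3 → s3 → s3 → s3 → s3 → s3 → s3 → s3 → s3 → s3 → s3 → s3  → end s3, accepted
w4: s1 → s2 → s1 → s1 → s1 → s1 → s1 → s1 → s2 → s4 → s1 → s1 → s1 → s1 → s2 → s3 → s3 → s3 → s3  → end s3, accepted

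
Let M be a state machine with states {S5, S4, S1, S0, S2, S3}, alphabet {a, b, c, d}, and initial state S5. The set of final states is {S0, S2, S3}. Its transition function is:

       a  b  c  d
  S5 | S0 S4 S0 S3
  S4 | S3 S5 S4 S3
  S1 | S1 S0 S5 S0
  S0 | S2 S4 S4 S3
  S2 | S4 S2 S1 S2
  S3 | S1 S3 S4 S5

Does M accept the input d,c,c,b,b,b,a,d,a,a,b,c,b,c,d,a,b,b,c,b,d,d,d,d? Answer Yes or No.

Trace: S5 -d-> S3 -c-> S4 -c-> S4 -b-> S5 -b-> S4 -b-> S5 -a-> S0 -d-> S3 -a-> S1 -a-> S1 -b-> S0 -c-> S4 -b-> S5 -c-> S0 -d-> S3 -a-> S1 -b-> S0 -b-> S4 -c-> S4 -b-> S5 -d-> S3 -d-> S5 -d-> S3 -d-> S5
End state S5 is not accepting.

No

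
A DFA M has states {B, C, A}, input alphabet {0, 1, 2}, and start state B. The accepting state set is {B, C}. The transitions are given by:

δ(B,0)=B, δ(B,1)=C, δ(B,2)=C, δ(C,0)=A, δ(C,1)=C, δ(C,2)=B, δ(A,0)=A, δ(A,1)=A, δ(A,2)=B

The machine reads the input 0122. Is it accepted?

Yes

Trace: B -0-> B -1-> C -2-> B -2-> C
End state C is accepting.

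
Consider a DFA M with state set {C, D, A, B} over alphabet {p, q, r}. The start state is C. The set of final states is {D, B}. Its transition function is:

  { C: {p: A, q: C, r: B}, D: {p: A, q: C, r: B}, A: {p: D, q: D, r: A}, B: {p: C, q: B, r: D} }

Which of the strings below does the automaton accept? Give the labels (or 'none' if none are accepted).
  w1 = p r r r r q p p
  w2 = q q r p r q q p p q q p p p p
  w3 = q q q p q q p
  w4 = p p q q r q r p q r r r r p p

w1: Trace: C -p-> A -r-> A -r-> A -r-> A -r-> A -q-> D -p-> A -p-> D  → end D, accepted
w2: Trace: C -q-> C -q-> C -r-> B -p-> C -r-> B -q-> B -q-> B -p-> C -p-> A -q-> D -q-> C -p-> A -p-> D -p-> A -p-> D  → end D, accepted
w3: Trace: C -q-> C -q-> C -q-> C -p-> A -q-> D -q-> C -p-> A  → end A, rejected
w4: Trace: C -p-> A -p-> D -q-> C -q-> C -r-> B -q-> B -r-> D -p-> A -q-> D -r-> B -r-> D -r-> B -r-> D -p-> A -p-> D  → end D, accepted

w1, w2, w4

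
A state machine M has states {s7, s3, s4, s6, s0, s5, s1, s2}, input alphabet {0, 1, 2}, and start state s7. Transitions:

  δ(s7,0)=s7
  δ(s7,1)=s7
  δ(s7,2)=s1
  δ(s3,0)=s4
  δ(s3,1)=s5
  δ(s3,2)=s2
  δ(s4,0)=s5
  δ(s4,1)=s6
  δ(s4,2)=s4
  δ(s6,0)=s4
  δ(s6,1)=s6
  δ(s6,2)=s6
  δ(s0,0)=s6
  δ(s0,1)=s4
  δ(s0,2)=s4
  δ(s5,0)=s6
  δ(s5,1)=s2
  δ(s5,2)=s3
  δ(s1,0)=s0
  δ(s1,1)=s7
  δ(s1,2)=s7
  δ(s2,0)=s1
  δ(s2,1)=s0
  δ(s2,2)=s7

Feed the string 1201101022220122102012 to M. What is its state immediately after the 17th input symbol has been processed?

Trace: s7 -1-> s7 -2-> s1 -0-> s0 -1-> s4 -1-> s6 -0-> s4 -1-> s6 -0-> s4 -2-> s4 -2-> s4 -2-> s4 -2-> s4 -0-> s5 -1-> s2 -2-> s7 -2-> s1 -1-> s7
After 17 symbols: s7.

s7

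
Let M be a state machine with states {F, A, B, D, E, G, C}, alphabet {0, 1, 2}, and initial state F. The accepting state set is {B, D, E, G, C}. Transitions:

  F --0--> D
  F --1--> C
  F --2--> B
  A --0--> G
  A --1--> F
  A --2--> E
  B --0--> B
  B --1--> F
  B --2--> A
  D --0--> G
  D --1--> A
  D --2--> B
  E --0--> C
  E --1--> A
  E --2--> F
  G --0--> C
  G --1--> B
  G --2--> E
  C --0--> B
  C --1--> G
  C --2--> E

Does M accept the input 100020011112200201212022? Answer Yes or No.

No

Trace: F -1-> C -0-> B -0-> B -0-> B -2-> A -0-> G -0-> C -1-> G -1-> B -1-> F -1-> C -2-> E -2-> F -0-> D -0-> G -2-> E -0-> C -1-> G -2-> E -1-> A -2-> E -0-> C -2-> E -2-> F
End state F is not accepting.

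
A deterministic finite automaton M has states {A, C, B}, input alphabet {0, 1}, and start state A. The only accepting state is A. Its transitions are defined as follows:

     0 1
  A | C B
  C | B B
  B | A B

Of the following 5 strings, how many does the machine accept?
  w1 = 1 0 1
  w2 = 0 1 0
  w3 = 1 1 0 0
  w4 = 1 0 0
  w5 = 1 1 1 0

2

w1: Trace: A -1-> B -0-> A -1-> B  → end B, rejected
w2: Trace: A -0-> C -1-> B -0-> A  → end A, accepted
w3: Trace: A -1-> B -1-> B -0-> A -0-> C  → end C, rejected
w4: Trace: A -1-> B -0-> A -0-> C  → end C, rejected
w5: Trace: A -1-> B -1-> B -1-> B -0-> A  → end A, accepted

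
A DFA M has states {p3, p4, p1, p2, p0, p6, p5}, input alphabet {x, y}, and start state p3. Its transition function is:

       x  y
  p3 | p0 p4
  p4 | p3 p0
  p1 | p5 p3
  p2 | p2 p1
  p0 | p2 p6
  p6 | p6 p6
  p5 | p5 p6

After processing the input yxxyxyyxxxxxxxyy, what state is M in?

p6

Trace: p3 -y-> p4 -x-> p3 -x-> p0 -y-> p6 -x-> p6 -y-> p6 -y-> p6 -x-> p6 -x-> p6 -x-> p6 -x-> p6 -x-> p6 -x-> p6 -x-> p6 -y-> p6 -y-> p6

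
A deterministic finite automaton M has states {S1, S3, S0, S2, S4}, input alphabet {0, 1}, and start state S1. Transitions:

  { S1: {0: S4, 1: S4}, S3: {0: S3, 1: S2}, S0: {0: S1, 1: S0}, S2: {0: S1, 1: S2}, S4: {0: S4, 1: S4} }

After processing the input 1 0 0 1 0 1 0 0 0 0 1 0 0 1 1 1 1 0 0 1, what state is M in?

S4

S1 → S4 → S4 → S4 → S4 → S4 → S4 → S4 → S4 → S4 → S4 → S4 → S4 → S4 → S4 → S4 → S4 → S4 → S4 → S4 → S4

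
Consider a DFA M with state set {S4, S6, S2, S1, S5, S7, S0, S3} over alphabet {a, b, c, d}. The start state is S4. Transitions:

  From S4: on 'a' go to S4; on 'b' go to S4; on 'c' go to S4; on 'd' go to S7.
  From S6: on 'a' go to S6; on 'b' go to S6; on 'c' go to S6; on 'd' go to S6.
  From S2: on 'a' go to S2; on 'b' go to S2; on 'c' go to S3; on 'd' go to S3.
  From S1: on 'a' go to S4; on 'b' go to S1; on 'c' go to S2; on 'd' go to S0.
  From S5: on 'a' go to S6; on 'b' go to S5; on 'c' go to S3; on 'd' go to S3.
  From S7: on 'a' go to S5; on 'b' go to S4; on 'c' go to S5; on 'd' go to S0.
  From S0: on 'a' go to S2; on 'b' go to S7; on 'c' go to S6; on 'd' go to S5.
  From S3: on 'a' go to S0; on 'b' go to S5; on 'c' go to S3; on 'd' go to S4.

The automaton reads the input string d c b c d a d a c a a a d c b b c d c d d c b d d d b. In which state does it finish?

Trace: S4 -d-> S7 -c-> S5 -b-> S5 -c-> S3 -d-> S4 -a-> S4 -d-> S7 -a-> S5 -c-> S3 -a-> S0 -a-> S2 -a-> S2 -d-> S3 -c-> S3 -b-> S5 -b-> S5 -c-> S3 -d-> S4 -c-> S4 -d-> S7 -d-> S0 -c-> S6 -b-> S6 -d-> S6 -d-> S6 -d-> S6 -b-> S6

S6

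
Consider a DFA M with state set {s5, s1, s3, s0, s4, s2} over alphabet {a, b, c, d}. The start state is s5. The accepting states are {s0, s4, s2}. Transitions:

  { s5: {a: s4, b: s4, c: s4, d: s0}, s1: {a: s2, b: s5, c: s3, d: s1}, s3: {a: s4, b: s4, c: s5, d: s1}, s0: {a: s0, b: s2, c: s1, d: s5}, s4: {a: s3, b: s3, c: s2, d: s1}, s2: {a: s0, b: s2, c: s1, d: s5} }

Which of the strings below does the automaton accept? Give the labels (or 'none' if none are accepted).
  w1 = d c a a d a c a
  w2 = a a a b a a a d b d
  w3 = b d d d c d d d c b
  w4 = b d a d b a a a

w1:
  start at s5
  read 'd': s5 → s0
  read 'c': s0 → s1
  read 'a': s1 → s2
  read 'a': s2 → s0
  read 'd': s0 → s5
  read 'a': s5 → s4
  read 'c': s4 → s2
  read 'a': s2 → s0
  end s0, accepted
w2:
  start at s5
  read 'a': s5 → s4
  read 'a': s4 → s3
  read 'a': s3 → s4
  read 'b': s4 → s3
  read 'a': s3 → s4
  read 'a': s4 → s3
  read 'a': s3 → s4
  read 'd': s4 → s1
  read 'b': s1 → s5
  read 'd': s5 → s0
  end s0, accepted
w3:
  start at s5
  read 'b': s5 → s4
  read 'd': s4 → s1
  read 'd': s1 → s1
  read 'd': s1 → s1
  read 'c': s1 → s3
  read 'd': s3 → s1
  read 'd': s1 → s1
  read 'd': s1 → s1
  read 'c': s1 → s3
  read 'b': s3 → s4
  end s4, accepted
w4:
  start at s5
  read 'b': s5 → s4
  read 'd': s4 → s1
  read 'a': s1 → s2
  read 'd': s2 → s5
  read 'b': s5 → s4
  read 'a': s4 → s3
  read 'a': s3 → s4
  read 'a': s4 → s3
  end s3, rejected

w1, w2, w3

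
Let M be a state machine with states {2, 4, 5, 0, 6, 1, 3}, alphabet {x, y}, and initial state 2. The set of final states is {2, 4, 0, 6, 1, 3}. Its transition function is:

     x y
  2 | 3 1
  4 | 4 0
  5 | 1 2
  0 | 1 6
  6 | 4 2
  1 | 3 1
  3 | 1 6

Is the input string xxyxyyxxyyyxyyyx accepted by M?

Yes

start at 2
read 'x': 2 → 3
read 'x': 3 → 1
read 'y': 1 → 1
read 'x': 1 → 3
read 'y': 3 → 6
read 'y': 6 → 2
read 'x': 2 → 3
read 'x': 3 → 1
read 'y': 1 → 1
read 'y': 1 → 1
read 'y': 1 → 1
read 'x': 1 → 3
read 'y': 3 → 6
read 'y': 6 → 2
read 'y': 2 → 1
read 'x': 1 → 3
End state 3 is accepting.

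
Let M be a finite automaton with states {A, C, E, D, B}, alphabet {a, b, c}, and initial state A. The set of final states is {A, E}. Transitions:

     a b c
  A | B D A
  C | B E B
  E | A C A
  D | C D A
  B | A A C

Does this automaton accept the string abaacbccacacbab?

A → B → A → B → A → A → D → A → A → B → C → B → C → E → A → D
End state D is not accepting.

No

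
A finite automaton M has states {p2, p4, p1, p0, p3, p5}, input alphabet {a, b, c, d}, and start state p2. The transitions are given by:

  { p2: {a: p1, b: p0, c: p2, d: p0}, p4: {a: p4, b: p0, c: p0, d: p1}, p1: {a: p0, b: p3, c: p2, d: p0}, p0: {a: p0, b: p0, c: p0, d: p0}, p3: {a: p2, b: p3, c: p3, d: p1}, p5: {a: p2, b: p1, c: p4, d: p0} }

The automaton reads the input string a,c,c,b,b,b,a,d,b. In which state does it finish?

start at p2
read 'a': p2 → p1
read 'c': p1 → p2
read 'c': p2 → p2
read 'b': p2 → p0
read 'b': p0 → p0
read 'b': p0 → p0
read 'a': p0 → p0
read 'd': p0 → p0
read 'b': p0 → p0

p0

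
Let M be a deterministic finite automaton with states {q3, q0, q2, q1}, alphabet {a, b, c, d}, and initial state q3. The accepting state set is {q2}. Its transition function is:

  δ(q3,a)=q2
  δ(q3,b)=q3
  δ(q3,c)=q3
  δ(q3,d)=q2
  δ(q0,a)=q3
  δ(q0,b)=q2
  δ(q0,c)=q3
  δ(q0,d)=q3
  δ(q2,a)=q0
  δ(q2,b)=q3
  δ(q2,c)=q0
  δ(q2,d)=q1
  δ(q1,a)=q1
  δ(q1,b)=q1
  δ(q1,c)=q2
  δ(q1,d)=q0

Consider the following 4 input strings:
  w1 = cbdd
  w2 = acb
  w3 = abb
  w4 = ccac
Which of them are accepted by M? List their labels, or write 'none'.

w2

w1: q3 → q3 → q3 → q2 → q1  → end q1, rejected
w2: q3 → q2 → q0 → q2  → end q2, accepted
w3: q3 → q2 → q3 → q3  → end q3, rejected
w4: q3 → q3 → q3 → q2 → q0  → end q0, rejected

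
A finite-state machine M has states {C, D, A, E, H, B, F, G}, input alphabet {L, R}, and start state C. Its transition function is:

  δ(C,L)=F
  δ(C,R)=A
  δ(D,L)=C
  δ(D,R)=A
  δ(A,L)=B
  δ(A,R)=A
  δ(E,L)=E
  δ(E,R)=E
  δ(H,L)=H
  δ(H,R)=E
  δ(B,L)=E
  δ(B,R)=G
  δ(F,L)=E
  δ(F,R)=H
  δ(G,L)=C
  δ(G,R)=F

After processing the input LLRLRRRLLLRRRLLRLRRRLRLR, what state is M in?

E

Trace: C -L-> F -L-> E -R-> E -L-> E -R-> E -R-> E -R-> E -L-> E -L-> E -L-> E -R-> E -R-> E -R-> E -L-> E -L-> E -R-> E -L-> E -R-> E -R-> E -R-> E -L-> E -R-> E -L-> E -R-> E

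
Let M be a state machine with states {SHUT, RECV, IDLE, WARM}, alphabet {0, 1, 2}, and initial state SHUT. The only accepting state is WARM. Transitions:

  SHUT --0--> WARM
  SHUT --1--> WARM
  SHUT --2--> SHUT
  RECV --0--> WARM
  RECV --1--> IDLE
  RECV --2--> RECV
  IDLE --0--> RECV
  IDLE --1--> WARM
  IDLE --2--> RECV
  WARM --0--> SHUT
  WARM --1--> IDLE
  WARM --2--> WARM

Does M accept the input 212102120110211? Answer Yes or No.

Trace: SHUT -2-> SHUT -1-> WARM -2-> WARM -1-> IDLE -0-> RECV -2-> RECV -1-> IDLE -2-> RECV -0-> WARM -1-> IDLE -1-> WARM -0-> SHUT -2-> SHUT -1-> WARM -1-> IDLE
End state IDLE is not accepting.

No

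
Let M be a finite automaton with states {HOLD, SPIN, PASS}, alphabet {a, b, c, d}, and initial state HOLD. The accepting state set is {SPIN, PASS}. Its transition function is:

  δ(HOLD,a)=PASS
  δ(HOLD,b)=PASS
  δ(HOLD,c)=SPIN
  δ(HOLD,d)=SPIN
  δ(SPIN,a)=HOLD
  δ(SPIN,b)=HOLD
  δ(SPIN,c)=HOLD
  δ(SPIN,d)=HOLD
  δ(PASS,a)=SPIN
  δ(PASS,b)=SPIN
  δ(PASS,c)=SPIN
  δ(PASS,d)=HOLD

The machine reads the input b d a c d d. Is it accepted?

Trace: HOLD -b-> PASS -d-> HOLD -a-> PASS -c-> SPIN -d-> HOLD -d-> SPIN
End state SPIN is accepting.

Yes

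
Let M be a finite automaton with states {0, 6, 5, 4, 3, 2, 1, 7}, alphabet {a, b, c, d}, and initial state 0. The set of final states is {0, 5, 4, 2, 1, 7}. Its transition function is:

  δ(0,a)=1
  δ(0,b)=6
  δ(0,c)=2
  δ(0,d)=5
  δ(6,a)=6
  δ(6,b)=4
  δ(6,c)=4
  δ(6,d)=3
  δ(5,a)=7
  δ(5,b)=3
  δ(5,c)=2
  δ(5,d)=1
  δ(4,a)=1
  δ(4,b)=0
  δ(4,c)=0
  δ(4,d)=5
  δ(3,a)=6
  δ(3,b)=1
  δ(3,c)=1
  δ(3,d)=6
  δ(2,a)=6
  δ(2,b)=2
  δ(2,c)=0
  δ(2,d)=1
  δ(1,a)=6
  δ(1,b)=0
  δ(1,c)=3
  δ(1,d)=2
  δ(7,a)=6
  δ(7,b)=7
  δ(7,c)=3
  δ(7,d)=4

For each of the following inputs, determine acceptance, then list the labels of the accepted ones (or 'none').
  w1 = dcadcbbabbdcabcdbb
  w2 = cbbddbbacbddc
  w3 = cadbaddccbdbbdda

w1

w1: 0 → 5 → 2 → 6 → 3 → 1 → 0 → 6 → 6 → 4 → 0 → 5 → 2 → 6 → 4 → 0 → 5 → 3 → 1  → end 1, accepted
w2: 0 → 2 → 2 → 2 → 1 → 2 → 2 → 2 → 6 → 4 → 0 → 5 → 1 → 3  → end 3, rejected
w3: 0 → 2 → 6 → 3 → 1 → 6 → 3 → 6 → 4 → 0 → 6 → 3 → 1 → 0 → 5 → 1 → 6  → end 6, rejected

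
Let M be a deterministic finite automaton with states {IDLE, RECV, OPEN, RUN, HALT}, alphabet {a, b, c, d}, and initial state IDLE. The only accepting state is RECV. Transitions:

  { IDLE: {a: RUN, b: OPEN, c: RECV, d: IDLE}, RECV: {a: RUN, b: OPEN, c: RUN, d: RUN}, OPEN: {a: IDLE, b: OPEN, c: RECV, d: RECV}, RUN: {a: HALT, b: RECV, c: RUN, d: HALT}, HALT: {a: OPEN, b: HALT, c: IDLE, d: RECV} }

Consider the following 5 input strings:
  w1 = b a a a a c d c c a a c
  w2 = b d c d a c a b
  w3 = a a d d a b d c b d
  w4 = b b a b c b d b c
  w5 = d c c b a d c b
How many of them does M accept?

3

w1: IDLE → OPEN → IDLE → RUN → HALT → OPEN → RECV → RUN → RUN → RUN → HALT → OPEN → RECV  → end RECV, accepted
w2: IDLE → OPEN → RECV → RUN → HALT → OPEN → RECV → RUN → RECV  → end RECV, accepted
w3: IDLE → RUN → HALT → RECV → RUN → HALT → HALT → RECV → RUN → RECV → RUN  → end RUN, rejected
w4: IDLE → OPEN → OPEN → IDLE → OPEN → RECV → OPEN → RECV → OPEN → RECV  → end RECV, accepted
w5: IDLE → IDLE → RECV → RUN → RECV → RUN → HALT → IDLE → OPEN  → end OPEN, rejected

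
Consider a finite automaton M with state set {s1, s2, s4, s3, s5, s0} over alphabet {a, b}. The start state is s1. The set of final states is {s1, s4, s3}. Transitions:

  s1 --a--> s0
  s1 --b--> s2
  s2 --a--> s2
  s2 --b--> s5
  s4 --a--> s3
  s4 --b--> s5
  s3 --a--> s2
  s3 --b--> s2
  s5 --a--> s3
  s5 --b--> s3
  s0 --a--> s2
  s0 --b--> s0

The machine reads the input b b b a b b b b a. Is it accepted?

Yes

start at s1
read 'b': s1 → s2
read 'b': s2 → s5
read 'b': s5 → s3
read 'a': s3 → s2
read 'b': s2 → s5
read 'b': s5 → s3
read 'b': s3 → s2
read 'b': s2 → s5
read 'a': s5 → s3
End state s3 is accepting.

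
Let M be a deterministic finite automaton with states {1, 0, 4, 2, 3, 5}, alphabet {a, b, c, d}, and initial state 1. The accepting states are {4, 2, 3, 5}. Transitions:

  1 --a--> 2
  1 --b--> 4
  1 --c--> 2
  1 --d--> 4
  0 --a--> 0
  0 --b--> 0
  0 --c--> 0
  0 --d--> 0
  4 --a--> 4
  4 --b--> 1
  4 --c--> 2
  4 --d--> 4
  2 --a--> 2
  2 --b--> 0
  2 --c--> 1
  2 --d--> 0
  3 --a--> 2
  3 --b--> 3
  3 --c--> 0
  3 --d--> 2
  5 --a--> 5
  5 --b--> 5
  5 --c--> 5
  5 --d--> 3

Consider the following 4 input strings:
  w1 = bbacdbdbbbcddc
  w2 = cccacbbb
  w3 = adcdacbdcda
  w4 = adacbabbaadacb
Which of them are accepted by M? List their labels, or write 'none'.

w2

w1: Trace: 1 -b-> 4 -b-> 1 -a-> 2 -c-> 1 -d-> 4 -b-> 1 -d-> 4 -b-> 1 -b-> 4 -b-> 1 -c-> 2 -d-> 0 -d-> 0 -c-> 0  → end 0, rejected
w2: Trace: 1 -c-> 2 -c-> 1 -c-> 2 -a-> 2 -c-> 1 -b-> 4 -b-> 1 -b-> 4  → end 4, accepted
w3: Trace: 1 -a-> 2 -d-> 0 -c-> 0 -d-> 0 -a-> 0 -c-> 0 -b-> 0 -d-> 0 -c-> 0 -d-> 0 -a-> 0  → end 0, rejected
w4: Trace: 1 -a-> 2 -d-> 0 -a-> 0 -c-> 0 -b-> 0 -a-> 0 -b-> 0 -b-> 0 -a-> 0 -a-> 0 -d-> 0 -a-> 0 -c-> 0 -b-> 0  → end 0, rejected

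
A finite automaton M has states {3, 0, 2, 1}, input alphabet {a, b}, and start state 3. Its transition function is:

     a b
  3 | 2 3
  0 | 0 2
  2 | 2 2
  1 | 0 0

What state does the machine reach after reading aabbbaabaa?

2

Trace: 3 -a-> 2 -a-> 2 -b-> 2 -b-> 2 -b-> 2 -a-> 2 -a-> 2 -b-> 2 -a-> 2 -a-> 2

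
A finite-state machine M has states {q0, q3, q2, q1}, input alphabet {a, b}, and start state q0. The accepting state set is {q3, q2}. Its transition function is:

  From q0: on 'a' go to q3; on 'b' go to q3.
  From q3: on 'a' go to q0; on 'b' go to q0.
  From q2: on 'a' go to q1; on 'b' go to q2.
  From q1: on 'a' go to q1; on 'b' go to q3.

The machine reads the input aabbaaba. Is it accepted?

start at q0
read 'a': q0 → q3
read 'a': q3 → q0
read 'b': q0 → q3
read 'b': q3 → q0
read 'a': q0 → q3
read 'a': q3 → q0
read 'b': q0 → q3
read 'a': q3 → q0
End state q0 is not accepting.

No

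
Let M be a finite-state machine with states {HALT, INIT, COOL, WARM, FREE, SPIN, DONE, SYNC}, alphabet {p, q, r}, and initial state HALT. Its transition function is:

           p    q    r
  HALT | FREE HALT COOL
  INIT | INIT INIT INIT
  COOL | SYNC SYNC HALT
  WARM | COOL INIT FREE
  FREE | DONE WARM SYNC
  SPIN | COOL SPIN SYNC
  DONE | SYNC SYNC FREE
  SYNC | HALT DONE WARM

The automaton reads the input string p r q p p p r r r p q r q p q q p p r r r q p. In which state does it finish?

INIT

Trace: HALT -p-> FREE -r-> SYNC -q-> DONE -p-> SYNC -p-> HALT -p-> FREE -r-> SYNC -r-> WARM -r-> FREE -p-> DONE -q-> SYNC -r-> WARM -q-> INIT -p-> INIT -q-> INIT -q-> INIT -p-> INIT -p-> INIT -r-> INIT -r-> INIT -r-> INIT -q-> INIT -p-> INIT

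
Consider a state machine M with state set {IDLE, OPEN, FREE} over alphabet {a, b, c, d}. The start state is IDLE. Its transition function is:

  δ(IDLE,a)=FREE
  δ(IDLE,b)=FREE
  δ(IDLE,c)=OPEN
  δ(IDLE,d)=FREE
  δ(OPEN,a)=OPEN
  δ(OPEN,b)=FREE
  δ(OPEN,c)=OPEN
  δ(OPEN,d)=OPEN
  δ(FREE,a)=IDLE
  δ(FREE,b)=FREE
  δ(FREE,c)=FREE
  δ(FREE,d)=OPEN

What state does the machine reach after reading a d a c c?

IDLE → FREE → OPEN → OPEN → OPEN → OPEN

OPEN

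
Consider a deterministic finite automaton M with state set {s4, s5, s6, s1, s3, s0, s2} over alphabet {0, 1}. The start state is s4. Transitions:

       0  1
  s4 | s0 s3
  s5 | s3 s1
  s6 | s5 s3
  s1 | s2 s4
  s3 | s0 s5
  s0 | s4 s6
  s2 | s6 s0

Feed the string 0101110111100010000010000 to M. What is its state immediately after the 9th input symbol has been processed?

start at s4
read '0': s4 → s0
read '1': s0 → s6
read '0': s6 → s5
read '1': s5 → s1
read '1': s1 → s4
read '1': s4 → s3
read '0': s3 → s0
read '1': s0 → s6
read '1': s6 → s3
After 9 symbols: s3.

s3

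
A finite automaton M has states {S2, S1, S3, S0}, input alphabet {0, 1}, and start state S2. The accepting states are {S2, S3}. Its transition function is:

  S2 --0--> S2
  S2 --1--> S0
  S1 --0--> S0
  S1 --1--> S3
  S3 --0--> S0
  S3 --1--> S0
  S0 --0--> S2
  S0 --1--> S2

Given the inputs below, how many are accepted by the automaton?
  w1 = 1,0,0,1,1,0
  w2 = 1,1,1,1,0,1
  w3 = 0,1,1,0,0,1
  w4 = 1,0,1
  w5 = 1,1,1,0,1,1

w1: S2 → S0 → S2 → S2 → S0 → S2 → S2  → end S2, accepted
w2: S2 → S0 → S2 → S0 → S2 → S2 → S0  → end S0, rejected
w3: S2 → S2 → S0 → S2 → S2 → S2 → S0  → end S0, rejected
w4: S2 → S0 → S2 → S0  → end S0, rejected
w5: S2 → S0 → S2 → S0 → S2 → S0 → S2  → end S2, accepted

2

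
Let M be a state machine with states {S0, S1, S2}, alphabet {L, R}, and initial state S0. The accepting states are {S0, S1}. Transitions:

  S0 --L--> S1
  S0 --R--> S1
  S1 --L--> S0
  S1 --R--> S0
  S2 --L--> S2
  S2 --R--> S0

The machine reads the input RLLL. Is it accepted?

S0 → S1 → S0 → S1 → S0
End state S0 is accepting.

Yes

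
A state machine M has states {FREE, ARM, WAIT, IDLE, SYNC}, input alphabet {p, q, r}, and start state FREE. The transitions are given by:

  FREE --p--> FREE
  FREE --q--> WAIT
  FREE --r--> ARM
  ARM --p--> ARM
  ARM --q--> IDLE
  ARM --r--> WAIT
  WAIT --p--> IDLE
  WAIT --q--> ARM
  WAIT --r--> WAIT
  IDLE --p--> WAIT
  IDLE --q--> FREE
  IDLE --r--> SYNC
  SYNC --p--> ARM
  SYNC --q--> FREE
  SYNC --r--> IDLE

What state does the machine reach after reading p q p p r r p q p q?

start at FREE
read 'p': FREE → FREE
read 'q': FREE → WAIT
read 'p': WAIT → IDLE
read 'p': IDLE → WAIT
read 'r': WAIT → WAIT
read 'r': WAIT → WAIT
read 'p': WAIT → IDLE
read 'q': IDLE → FREE
read 'p': FREE → FREE
read 'q': FREE → WAIT

WAIT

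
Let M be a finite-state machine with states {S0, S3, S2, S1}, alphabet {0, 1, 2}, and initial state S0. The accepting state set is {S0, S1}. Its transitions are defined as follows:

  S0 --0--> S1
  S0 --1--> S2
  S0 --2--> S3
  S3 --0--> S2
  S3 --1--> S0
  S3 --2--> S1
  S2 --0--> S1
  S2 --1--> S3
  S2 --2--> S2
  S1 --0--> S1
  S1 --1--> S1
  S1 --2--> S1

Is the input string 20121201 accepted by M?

Yes

start at S0
read '2': S0 → S3
read '0': S3 → S2
read '1': S2 → S3
read '2': S3 → S1
read '1': S1 → S1
read '2': S1 → S1
read '0': S1 → S1
read '1': S1 → S1
End state S1 is accepting.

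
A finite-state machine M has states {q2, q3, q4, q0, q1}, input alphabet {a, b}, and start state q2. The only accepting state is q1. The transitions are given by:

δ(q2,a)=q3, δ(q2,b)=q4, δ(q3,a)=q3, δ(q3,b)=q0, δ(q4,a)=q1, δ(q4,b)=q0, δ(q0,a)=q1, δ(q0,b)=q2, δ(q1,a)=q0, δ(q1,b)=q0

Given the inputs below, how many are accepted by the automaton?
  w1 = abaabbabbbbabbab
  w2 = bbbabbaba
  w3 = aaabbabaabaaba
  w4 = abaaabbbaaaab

2

w1: Trace: q2 -a-> q3 -b-> q0 -a-> q1 -a-> q0 -b-> q2 -b-> q4 -a-> q1 -b-> q0 -b-> q2 -b-> q4 -b-> q0 -a-> q1 -b-> q0 -b-> q2 -a-> q3 -b-> q0  → end q0, rejected
w2: Trace: q2 -b-> q4 -b-> q0 -b-> q2 -a-> q3 -b-> q0 -b-> q2 -a-> q3 -b-> q0 -a-> q1  → end q1, accepted
w3: Trace: q2 -a-> q3 -a-> q3 -a-> q3 -b-> q0 -b-> q2 -a-> q3 -b-> q0 -a-> q1 -a-> q0 -b-> q2 -a-> q3 -a-> q3 -b-> q0 -a-> q1  → end q1, accepted
w4: Trace: q2 -a-> q3 -b-> q0 -a-> q1 -a-> q0 -a-> q1 -b-> q0 -b-> q2 -b-> q4 -a-> q1 -a-> q0 -a-> q1 -a-> q0 -b-> q2  → end q2, rejected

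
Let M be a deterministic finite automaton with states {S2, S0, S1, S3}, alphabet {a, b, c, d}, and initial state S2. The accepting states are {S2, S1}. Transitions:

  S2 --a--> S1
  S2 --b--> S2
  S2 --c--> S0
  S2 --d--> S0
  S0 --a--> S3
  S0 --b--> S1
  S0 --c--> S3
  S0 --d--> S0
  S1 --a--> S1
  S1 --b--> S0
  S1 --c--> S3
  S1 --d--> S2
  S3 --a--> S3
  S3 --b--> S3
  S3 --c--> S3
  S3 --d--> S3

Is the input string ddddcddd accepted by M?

No

S2 → S0 → S0 → S0 → S0 → S3 → S3 → S3 → S3
End state S3 is not accepting.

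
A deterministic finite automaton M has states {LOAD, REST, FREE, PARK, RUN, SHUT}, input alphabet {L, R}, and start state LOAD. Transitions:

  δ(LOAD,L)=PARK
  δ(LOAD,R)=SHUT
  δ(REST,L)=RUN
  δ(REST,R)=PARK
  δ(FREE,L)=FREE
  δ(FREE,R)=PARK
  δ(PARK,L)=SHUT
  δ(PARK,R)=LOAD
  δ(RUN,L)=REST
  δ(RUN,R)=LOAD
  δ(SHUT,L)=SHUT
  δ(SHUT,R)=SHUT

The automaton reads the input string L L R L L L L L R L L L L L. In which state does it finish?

LOAD → PARK → SHUT → SHUT → SHUT → SHUT → SHUT → SHUT → SHUT → SHUT → SHUT → SHUT → SHUT → SHUT → SHUT

SHUT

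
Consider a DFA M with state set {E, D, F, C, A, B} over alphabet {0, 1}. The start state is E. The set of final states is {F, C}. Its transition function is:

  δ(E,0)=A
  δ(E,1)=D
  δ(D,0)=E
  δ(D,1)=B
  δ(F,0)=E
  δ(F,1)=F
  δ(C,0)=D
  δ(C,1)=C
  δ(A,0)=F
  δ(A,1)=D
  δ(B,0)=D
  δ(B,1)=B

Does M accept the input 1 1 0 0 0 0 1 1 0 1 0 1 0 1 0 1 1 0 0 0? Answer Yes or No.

No

start at E
read '1': E → D
read '1': D → B
read '0': B → D
read '0': D → E
read '0': E → A
read '0': A → F
read '1': F → F
read '1': F → F
read '0': F → E
read '1': E → D
read '0': D → E
read '1': E → D
read '0': D → E
read '1': E → D
read '0': D → E
read '1': E → D
read '1': D → B
read '0': B → D
read '0': D → E
read '0': E → A
End state A is not accepting.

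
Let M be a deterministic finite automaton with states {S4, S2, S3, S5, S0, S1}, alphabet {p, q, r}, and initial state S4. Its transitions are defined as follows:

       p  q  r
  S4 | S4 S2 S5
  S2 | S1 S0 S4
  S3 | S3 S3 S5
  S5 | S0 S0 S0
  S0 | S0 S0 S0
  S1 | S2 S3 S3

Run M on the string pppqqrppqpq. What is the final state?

S0

start at S4
read 'p': S4 → S4
read 'p': S4 → S4
read 'p': S4 → S4
read 'q': S4 → S2
read 'q': S2 → S0
read 'r': S0 → S0
read 'p': S0 → S0
read 'p': S0 → S0
read 'q': S0 → S0
read 'p': S0 → S0
read 'q': S0 → S0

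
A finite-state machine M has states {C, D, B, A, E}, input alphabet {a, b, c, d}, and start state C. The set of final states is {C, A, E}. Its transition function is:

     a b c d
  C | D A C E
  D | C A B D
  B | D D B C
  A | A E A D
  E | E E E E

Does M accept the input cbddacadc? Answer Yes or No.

C → C → A → D → D → C → C → D → D → B
End state B is not accepting.

No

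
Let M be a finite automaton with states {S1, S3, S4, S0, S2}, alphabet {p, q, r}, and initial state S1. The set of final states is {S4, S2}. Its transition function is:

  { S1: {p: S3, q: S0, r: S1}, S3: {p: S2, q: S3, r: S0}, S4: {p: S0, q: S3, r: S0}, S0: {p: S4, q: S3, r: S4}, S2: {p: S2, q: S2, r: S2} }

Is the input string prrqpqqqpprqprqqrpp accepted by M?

start at S1
read 'p': S1 → S3
read 'r': S3 → S0
read 'r': S0 → S4
read 'q': S4 → S3
read 'p': S3 → S2
read 'q': S2 → S2
read 'q': S2 → S2
read 'q': S2 → S2
read 'p': S2 → S2
read 'p': S2 → S2
read 'r': S2 → S2
read 'q': S2 → S2
read 'p': S2 → S2
read 'r': S2 → S2
read 'q': S2 → S2
read 'q': S2 → S2
read 'r': S2 → S2
read 'p': S2 → S2
read 'p': S2 → S2
End state S2 is accepting.

Yes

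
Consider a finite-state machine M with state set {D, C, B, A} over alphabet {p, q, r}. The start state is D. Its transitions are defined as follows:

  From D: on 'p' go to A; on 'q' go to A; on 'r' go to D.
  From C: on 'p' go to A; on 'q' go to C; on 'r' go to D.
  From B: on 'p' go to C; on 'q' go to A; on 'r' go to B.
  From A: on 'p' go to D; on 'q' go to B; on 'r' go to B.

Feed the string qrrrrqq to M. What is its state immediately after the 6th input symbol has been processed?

D → A → B → B → B → B → A
After 6 symbols: A.

A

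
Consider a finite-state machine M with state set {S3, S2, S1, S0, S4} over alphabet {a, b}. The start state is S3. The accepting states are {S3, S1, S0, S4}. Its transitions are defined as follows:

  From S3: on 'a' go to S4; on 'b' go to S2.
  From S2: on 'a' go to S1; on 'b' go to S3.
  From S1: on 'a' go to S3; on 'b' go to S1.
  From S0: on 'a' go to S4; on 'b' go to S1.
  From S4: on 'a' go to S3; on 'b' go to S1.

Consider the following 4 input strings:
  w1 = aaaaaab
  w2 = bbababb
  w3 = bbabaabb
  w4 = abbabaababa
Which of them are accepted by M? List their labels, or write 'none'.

w2, w3, w4

w1:
  start at S3
  read 'a': S3 → S4
  read 'a': S4 → S3
  read 'a': S3 → S4
  read 'a': S4 → S3
  read 'a': S3 → S4
  read 'a': S4 → S3
  read 'b': S3 → S2
  end S2, rejected
w2:
  start at S3
  read 'b': S3 → S2
  read 'b': S2 → S3
  read 'a': S3 → S4
  read 'b': S4 → S1
  read 'a': S1 → S3
  read 'b': S3 → S2
  read 'b': S2 → S3
  end S3, accepted
w3:
  start at S3
  read 'b': S3 → S2
  read 'b': S2 → S3
  read 'a': S3 → S4
  read 'b': S4 → S1
  read 'a': S1 → S3
  read 'a': S3 → S4
  read 'b': S4 → S1
  read 'b': S1 → S1
  end S1, accepted
w4:
  start at S3
  read 'a': S3 → S4
  read 'b': S4 → S1
  read 'b': S1 → S1
  read 'a': S1 → S3
  read 'b': S3 → S2
  read 'a': S2 → S1
  read 'a': S1 → S3
  read 'b': S3 → S2
  read 'a': S2 → S1
  read 'b': S1 → S1
  read 'a': S1 → S3
  end S3, accepted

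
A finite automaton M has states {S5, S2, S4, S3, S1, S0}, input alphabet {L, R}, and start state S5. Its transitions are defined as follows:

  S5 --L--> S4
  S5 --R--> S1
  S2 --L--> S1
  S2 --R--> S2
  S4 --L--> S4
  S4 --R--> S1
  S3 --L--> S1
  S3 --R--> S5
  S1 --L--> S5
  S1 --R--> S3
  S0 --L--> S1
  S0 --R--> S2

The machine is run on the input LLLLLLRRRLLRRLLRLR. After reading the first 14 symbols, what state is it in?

S1

S5 → S4 → S4 → S4 → S4 → S4 → S4 → S1 → S3 → S5 → S4 → S4 → S1 → S3 → S1
After 14 symbols: S1.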